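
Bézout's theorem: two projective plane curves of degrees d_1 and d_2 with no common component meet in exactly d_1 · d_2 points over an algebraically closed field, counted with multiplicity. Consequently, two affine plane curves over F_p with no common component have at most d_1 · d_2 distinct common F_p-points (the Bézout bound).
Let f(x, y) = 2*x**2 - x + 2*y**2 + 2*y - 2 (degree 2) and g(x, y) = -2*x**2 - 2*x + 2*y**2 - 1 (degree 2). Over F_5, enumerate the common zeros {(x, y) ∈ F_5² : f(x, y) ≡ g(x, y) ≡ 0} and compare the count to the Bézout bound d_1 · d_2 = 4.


Common zeros: ∅; count = 0; Bézout bound = 4.

deg(f) = 2, deg(g) = 2, so Bézout bound = 4.
Scan x ∈ F_5. For each x, list the y ∈ F_5 with f(x, y) ≡ 0 and those with g(x, y) ≡ 0 (mod 5); the common zeros in that column are the intersection.
  x = 0: f ≡ 0 at y ∈ {2}; g ≡ 0 at y ∈ ∅; common: ∅.
  x = 1: f ≡ 0 at y ∈ ∅; g ≡ 0 at y ∈ {0}; common: ∅.
  x = 2: f ≡ 0 at y ∈ ∅; g ≡ 0 at y ∈ {2, 3}; common: ∅.
  x = 3: f ≡ 0 at y ∈ {2}; g ≡ 0 at y ∈ {0}; common: ∅.
  x = 4: f ≡ 0 at y ∈ {1, 3}; g ≡ 0 at y ∈ ∅; common: ∅.
Collecting: common zeros = ∅, so the count is 0.
Comparison with the Bézout bound: 0 ≤ 4 = deg(f)·deg(g), as expected for curves with no common component (the affine F_5-count falls short of the bound because intersections may lie at infinity, over extension fields, or carry multiplicity).


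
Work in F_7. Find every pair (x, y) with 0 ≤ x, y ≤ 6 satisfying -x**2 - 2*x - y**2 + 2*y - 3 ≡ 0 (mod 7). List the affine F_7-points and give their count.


Affine F_7-points: {(1, 4), (1, 5), (2, 3), (2, 6), (3, 3), (3, 6), (4, 4), (4, 5)}; count = 8.

For each of the 49 pairs (x, y) ∈ F_7², evaluate f(x, y) mod 7. Record the zeros.
  x = 0: [0↦4, 1↦5, 2↦4, 3↦1, 4↦3, 5↦3, 6↦1]  zeros at y ∈ ∅
  x = 1: [0↦1, 1↦2, 2↦1, 3↦5, 4↦0, 5↦0, 6↦5]  zeros at y ∈ {4, 5}
  x = 2: [0↦3, 1↦4, 2↦3, 3↦0, 4↦2, 5↦2, 6↦0]  zeros at y ∈ {3, 6}
  x = 3: [0↦3, 1↦4, 2↦3, 3↦0, 4↦2, 5↦2, 6↦0]  zeros at y ∈ {3, 6}
  x = 4: [0↦1, 1↦2, 2↦1, 3↦5, 4↦0, 5↦0, 6↦5]  zeros at y ∈ {4, 5}
  x = 5: [0↦4, 1↦5, 2↦4, 3↦1, 4↦3, 5↦3, 6↦1]  zeros at y ∈ ∅
  x = 6: [0↦5, 1↦6, 2↦5, 3↦2, 4↦4, 5↦4, 6↦2]  zeros at y ∈ ∅
Collecting zeros: affine points = {(1, 4), (1, 5), (2, 3), (2, 6), (3, 3), (3, 6), (4, 4), (4, 5)}.
Total count |C(F_7)_aff| = 8.


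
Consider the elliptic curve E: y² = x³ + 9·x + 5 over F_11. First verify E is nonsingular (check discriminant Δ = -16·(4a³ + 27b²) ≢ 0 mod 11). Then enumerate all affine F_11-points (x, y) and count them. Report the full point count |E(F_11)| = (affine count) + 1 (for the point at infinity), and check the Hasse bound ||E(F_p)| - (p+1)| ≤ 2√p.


Affine points = {(0, 4), (0, 7), (1, 2), (1, 9), (2, 3), (2, 8), (3, 2), (3, 9), (6, 0), (7, 2), (7, 9), (9, 1), (9, 10)}; affine count = 13; |E(F_11)| = 14.

Discriminant check: Δ ∝ 4a³ + 27b² = 4·9³ + 27·5² = 4·729 + 27·25 ≡ 5 (mod 11). Nonzero ⇒ E is nonsingular.
For each x ∈ F_11, compute rhs = x³ + 9·x + 5 mod 11, then count y ∈ F_11 with y² ≡ rhs.
  x = 0: rhs = 5, matching y values: 4, 7 (2 points).
  x = 1: rhs = 4, matching y values: 2, 9 (2 points).
  x = 2: rhs = 9, matching y values: 3, 8 (2 points).
  x = 3: rhs = 4, matching y values: 2, 9 (2 points).
  x = 4: rhs = 6, matching y values: none (0 points).
  x = 5: rhs = 10, matching y values: none (0 points).
  x = 6: rhs = 0, matching y values: 0 (1 points).
  x = 7: rhs = 4, matching y values: 2, 9 (2 points).
  x = 8: rhs = 6, matching y values: none (0 points).
  x = 9: rhs = 1, matching y values: 1, 10 (2 points).
  x = 10: rhs = 6, matching y values: none (0 points).
Total affine count: 13.
Full point count |E(F_11)| = 13 + 1 = 14.
Hasse bound: |14 − (11+1)| = |2| = 2 ≤ 2√11 ≈ 6.6332 ✓.


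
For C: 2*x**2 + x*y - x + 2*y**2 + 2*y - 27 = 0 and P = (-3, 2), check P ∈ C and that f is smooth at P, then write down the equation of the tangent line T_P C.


Tangent line at P: -11*x + 7*y - 47 = 0.

Step 1: f(-3, 2) = 0, so P lies on C.
Step 2: partial derivatives
  f_x(x, y) = 4*x + y - 1, f_y(x, y) = x + 4*y + 2.
  f_x(P) = -11, f_y(P) = 7 (gradient nonzero, so P is smooth).
Step 3: tangent line at P: -11·(x − -3) + 7·(y − 2) = 0.
Expanding: -11*x + 7*y - 47 = 0.


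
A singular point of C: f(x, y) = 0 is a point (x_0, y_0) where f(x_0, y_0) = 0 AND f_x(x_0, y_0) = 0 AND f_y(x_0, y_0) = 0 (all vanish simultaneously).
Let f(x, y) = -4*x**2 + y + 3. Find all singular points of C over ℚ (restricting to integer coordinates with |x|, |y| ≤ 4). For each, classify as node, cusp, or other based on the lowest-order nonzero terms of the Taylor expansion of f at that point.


No singular points in the scanned grid; C is smooth there.

Compute partial derivatives:
  f_x = -8*x.
  f_y = 1.
f_y = 1 is a nonzero constant, so f_y never vanishes: no point (x, y) can satisfy f = f_x = f_y = 0. In particular no (x, y) ∈ {−4, ..., 4}² is singular; the curve is smooth.


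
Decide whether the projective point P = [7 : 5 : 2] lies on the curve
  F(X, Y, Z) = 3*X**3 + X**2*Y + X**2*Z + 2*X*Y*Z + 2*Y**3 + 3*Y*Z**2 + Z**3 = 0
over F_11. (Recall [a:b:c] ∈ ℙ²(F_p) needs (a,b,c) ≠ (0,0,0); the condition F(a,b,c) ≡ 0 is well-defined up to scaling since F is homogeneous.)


F(7,5,2) ≡ 4 (mod 11); P is NOT on the curve.

Evaluate F(7, 5, 2) term-by-term (mod 11).
  3*X**3 ↦ 3·343·1·1 = 1029
  X**2*Y ↦ 1·49·5·1 = 245
  X**2*Z ↦ 1·49·1·2 = 98
  2*X*Y*Z ↦ 2·7·5·2 = 140
  2*Y**3 ↦ 2·1·125·1 = 250
  3*Y*Z**2 ↦ 3·1·5·4 = 60
  Z**3 ↦ 1·1·1·8 = 8
Sum: F(7, 5, 2) = (1029) + (245) + (98) + (140) + (250) + (60) + (8) = 1830.
Reducing mod 11: 1830 ≡ 4 (mod 11).
Since F(a, b, c) ≡ 4 ≠ 0 (mod 11), P does NOT lie on the curve.


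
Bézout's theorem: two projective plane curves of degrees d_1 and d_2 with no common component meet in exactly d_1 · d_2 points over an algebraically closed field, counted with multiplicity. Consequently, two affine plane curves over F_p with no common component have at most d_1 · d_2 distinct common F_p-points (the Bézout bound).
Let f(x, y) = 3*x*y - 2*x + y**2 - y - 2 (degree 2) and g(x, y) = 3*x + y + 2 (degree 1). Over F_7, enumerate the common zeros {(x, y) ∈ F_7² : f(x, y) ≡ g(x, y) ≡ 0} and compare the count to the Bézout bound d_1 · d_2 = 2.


Common zeros: ∅; count = 0; Bézout bound = 2.

deg(f) = 2, deg(g) = 1, so Bézout bound = 2.
Scan x ∈ F_7. For each x, list the y ∈ F_7 with f(x, y) ≡ 0 and those with g(x, y) ≡ 0 (mod 7); the common zeros in that column are the intersection.
  x = 0: f ≡ 0 at y ∈ {2, 6}; g ≡ 0 at y ∈ {5}; common: ∅.
  x = 1: f ≡ 0 at y ∈ ∅; g ≡ 0 at y ∈ {2}; common: ∅.
  x = 2: f ≡ 0 at y ∈ {1}; g ≡ 0 at y ∈ {6}; common: ∅.
  x = 3: f ≡ 0 at y ∈ ∅; g ≡ 0 at y ∈ {3}; common: ∅.
  x = 4: f ≡ 0 at y ∈ {5}; g ≡ 0 at y ∈ {0}; common: ∅.
  x = 5: f ≡ 0 at y ∈ ∅; g ≡ 0 at y ∈ {4}; common: ∅.
  x = 6: f ≡ 0 at y ∈ {0, 4}; g ≡ 0 at y ∈ {1}; common: ∅.
Collecting: common zeros = ∅, so the count is 0.
Comparison with the Bézout bound: 0 ≤ 2 = deg(f)·deg(g), as expected for curves with no common component (the affine F_7-count falls short of the bound because intersections may lie at infinity, over extension fields, or carry multiplicity).


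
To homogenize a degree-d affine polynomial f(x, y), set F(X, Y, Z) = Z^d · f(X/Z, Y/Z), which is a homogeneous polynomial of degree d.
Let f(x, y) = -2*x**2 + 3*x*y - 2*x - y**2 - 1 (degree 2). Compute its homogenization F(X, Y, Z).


F(X, Y, Z) = -2*X**2 + 3*X*Y - 2*X*Z - Y**2 - Z**2

deg(f) = 2.
Substitute x = X/Z, y = Y/Z into f, then multiply by Z^2.
  monomial -2·x^2·y^0 ↦ -2·X^2·Y^0·Z^0.
  monomial 3·x^1·y^1 ↦ 3·X^1·Y^1·Z^0.
  monomial -2·x^1·y^0 ↦ -2·X^1·Y^0·Z^1.
  monomial -1·x^0·y^2 ↦ -1·X^0·Y^2·Z^0.
  monomial -1·x^0·y^0 ↦ -1·X^0·Y^0·Z^2.
Collecting: F(X, Y, Z) = -2*X**2 + 3*X*Y - 2*X*Z - Y**2 - Z**2.


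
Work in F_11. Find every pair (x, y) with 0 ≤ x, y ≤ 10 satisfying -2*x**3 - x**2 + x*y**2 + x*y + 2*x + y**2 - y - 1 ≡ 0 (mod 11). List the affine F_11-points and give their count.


Affine F_11-points: {(0, 4), (0, 8), (1, 1), (1, 10), (5, 4), (5, 10), (8, 2), (8, 7), (9, 3), (9, 5), (10, 10)}; count = 11.

For each of the 121 pairs (x, y) ∈ F_11², evaluate f(x, y) mod 11. Record the zeros.
  x = 0: [0↦10, 1↦10, 2↦1, 3↦5, 4↦0, 5↦8, 6↦7, 7↦8, 8↦0, 9↦5, 10↦1]  zeros at y ∈ {4, 8}
  x = 1: [0↦9, 1↦0, 2↦6, 3↦5, 4↦8, 5↦4, 6↦4, 7↦8, 8↦5, 9↦6, 10↦0]  zeros at y ∈ {1, 10}
  x = 2: [0↦5, 1↦9, 2↦8, 3↦2, 4↦2, 5↦8, 6↦9, 7↦5, 8↦7, 9↦4, 10↦7]  zeros at y ∈ ∅
  x = 3: [0↦8, 1↦3, 2↦6, 3↦6, 4↦3, 5↦8, 6↦10, 7↦9, 8↦5, 9↦9, 10↦10]  zeros at y ∈ ∅
  x = 4: [0↦6, 1↦3, 2↦10, 3↦5, 4↦10, 5↦3, 6↦6, 7↦8, 8↦9, 9↦9, 10↦8]  zeros at y ∈ ∅
  x = 5: [0↦9, 1↦8, 2↦8, 3↦9, 4↦0, 5↦3, 6↦7, 7↦1, 8↦7, 9↦3, 10↦0]  zeros at y ∈ {4, 10}
  x = 6: [0↦5, 1↦6, 2↦10, 3↦6, 4↦5, 5↦7, 6↦1, 7↦9, 8↦9, 9↦1, 10↦7]  zeros at y ∈ ∅
  x = 7: [0↦4, 1↦7, 2↦4, 3↦6, 4↦2, 5↦3, 6↦9, 7↦9, 8↦3, 9↦2, 10↦6]  zeros at y ∈ ∅
  x = 8: [0↦5, 1↦10, 2↦0, 3↦8, 4↦1, 5↦1, 6↦8, 7↦0, 8↦10, 9↦5, 10↦7]  zeros at y ∈ {2, 7}
  x = 9: [0↦7, 1↦3, 2↦8, 3↦0, 4↦1, 5↦0, 6↦8, 7↦3, 8↦7, 9↦9, 10↦9]  zeros at y ∈ {3, 5}
  x = 10: [0↦9, 1↦7, 2↦5, 3↦3, 4↦1, 5↦10, 6↦8, 7↦6, 8↦4, 9↦2, 10↦0]  zeros at y ∈ {10}
Collecting zeros: affine points = {(0, 4), (0, 8), (1, 1), (1, 10), (5, 4), (5, 10), (8, 2), (8, 7), (9, 3), (9, 5), (10, 10)}.
Total count |C(F_11)_aff| = 11.


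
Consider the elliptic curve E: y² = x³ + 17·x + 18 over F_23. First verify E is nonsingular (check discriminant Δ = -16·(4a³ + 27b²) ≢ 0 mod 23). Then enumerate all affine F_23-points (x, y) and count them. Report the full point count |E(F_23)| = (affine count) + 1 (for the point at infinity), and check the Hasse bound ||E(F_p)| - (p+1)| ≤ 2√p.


Affine points = {(0, 8), (0, 15), (1, 6), (1, 17), (3, 2), (3, 21), (4, 9), (4, 14), (9, 7), (9, 16), (11, 8), (11, 15), (12, 8), (12, 15), (16, 4), (16, 19), (19, 1), (19, 22), (20, 3), (20, 20), (22, 0)}; affine count = 21; |E(F_23)| = 22.

Discriminant check: Δ ∝ 4a³ + 27b² = 4·17³ + 27·18² = 4·4913 + 27·324 ≡ 18 (mod 23). Nonzero ⇒ E is nonsingular.
For each x ∈ F_23, compute rhs = x³ + 17·x + 18 mod 23, then count y ∈ F_23 with y² ≡ rhs.
  x = 0: rhs = 18, matching y values: 8, 15 (2 points).
  x = 1: rhs = 13, matching y values: 6, 17 (2 points).
  x = 2: rhs = 14, matching y values: none (0 points).
  x = 3: rhs = 4, matching y values: 2, 21 (2 points).
  x = 4: rhs = 12, matching y values: 9, 14 (2 points).
  x = 5: rhs = 21, matching y values: none (0 points).
  x = 6: rhs = 14, matching y values: none (0 points).
  x = 7: rhs = 20, matching y values: none (0 points).
  x = 8: rhs = 22, matching y values: none (0 points).
  x = 9: rhs = 3, matching y values: 7, 16 (2 points).
  x = 10: rhs = 15, matching y values: none (0 points).
  x = 11: rhs = 18, matching y values: 8, 15 (2 points).
  x = 12: rhs = 18, matching y values: 8, 15 (2 points).
  x = 13: rhs = 21, matching y values: none (0 points).
  x = 14: rhs = 10, matching y values: none (0 points).
  x = 15: rhs = 14, matching y values: none (0 points).
  x = 16: rhs = 16, matching y values: 4, 19 (2 points).
  x = 17: rhs = 22, matching y values: none (0 points).
  x = 18: rhs = 15, matching y values: none (0 points).
  x = 19: rhs = 1, matching y values: 1, 22 (2 points).
  x = 20: rhs = 9, matching y values: 3, 20 (2 points).
  x = 21: rhs = 22, matching y values: none (0 points).
  x = 22: rhs = 0, matching y values: 0 (1 points).
Total affine count: 21.
Full point count |E(F_23)| = 21 + 1 = 22.
Hasse bound: |22 − (23+1)| = |-2| = 2 ≤ 2√23 ≈ 9.5917 ✓.


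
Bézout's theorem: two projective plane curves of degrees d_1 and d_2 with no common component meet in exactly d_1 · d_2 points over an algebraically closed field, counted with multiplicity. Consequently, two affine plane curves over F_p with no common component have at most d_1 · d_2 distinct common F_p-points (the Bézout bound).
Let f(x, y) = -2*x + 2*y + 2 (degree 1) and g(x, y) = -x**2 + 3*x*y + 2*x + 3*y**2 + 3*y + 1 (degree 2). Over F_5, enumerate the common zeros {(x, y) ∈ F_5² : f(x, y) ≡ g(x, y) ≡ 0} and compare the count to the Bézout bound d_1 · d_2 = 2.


Common zeros: {(4, 3)}; count = 1; Bézout bound = 2.

deg(f) = 1, deg(g) = 2, so Bézout bound = 2.
Scan x ∈ F_5. For each x, list the y ∈ F_5 with f(x, y) ≡ 0 and those with g(x, y) ≡ 0 (mod 5); the common zeros in that column are the intersection.
  x = 0: f ≡ 0 at y ∈ {4}; g ≡ 0 at y ∈ ∅; common: ∅.
  x = 1: f ≡ 0 at y ∈ {0}; g ≡ 0 at y ∈ ∅; common: ∅.
  x = 2: f ≡ 0 at y ∈ {1}; g ≡ 0 at y ∈ {3, 4}; common: ∅.
  x = 3: f ≡ 0 at y ∈ {2}; g ≡ 0 at y ∈ ∅; common: ∅.
  x = 4: f ≡ 0 at y ∈ {3}; g ≡ 0 at y ∈ {2, 3}; common: {3}.
Collecting: common zeros = {(4, 3)}, so the count is 1.
Comparison with the Bézout bound: 1 ≤ 2 = deg(f)·deg(g), as expected for curves with no common component (the affine F_5-count falls short of the bound because intersections may lie at infinity, over extension fields, or carry multiplicity).


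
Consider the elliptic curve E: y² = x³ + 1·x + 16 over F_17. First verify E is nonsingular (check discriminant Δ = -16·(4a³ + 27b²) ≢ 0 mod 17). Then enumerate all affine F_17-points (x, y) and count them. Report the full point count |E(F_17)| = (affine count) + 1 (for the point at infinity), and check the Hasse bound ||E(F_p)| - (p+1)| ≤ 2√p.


Affine points = {(0, 4), (0, 13), (1, 1), (1, 16), (2, 3), (2, 14), (4, 4), (4, 13), (6, 0), (7, 3), (7, 14), (8, 3), (8, 14), (11, 7), (11, 10), (13, 4), (13, 13)}; affine count = 17; |E(F_17)| = 18.

Discriminant check: Δ ∝ 4a³ + 27b² = 4·1³ + 27·16² = 4·1 + 27·256 ≡ 14 (mod 17). Nonzero ⇒ E is nonsingular.
For each x ∈ F_17, compute rhs = x³ + 1·x + 16 mod 17, then count y ∈ F_17 with y² ≡ rhs.
  x = 0: rhs = 16, matching y values: 4, 13 (2 points).
  x = 1: rhs = 1, matching y values: 1, 16 (2 points).
  x = 2: rhs = 9, matching y values: 3, 14 (2 points).
  x = 3: rhs = 12, matching y values: none (0 points).
  x = 4: rhs = 16, matching y values: 4, 13 (2 points).
  x = 5: rhs = 10, matching y values: none (0 points).
  x = 6: rhs = 0, matching y values: 0 (1 points).
  x = 7: rhs = 9, matching y values: 3, 14 (2 points).
  x = 8: rhs = 9, matching y values: 3, 14 (2 points).
  x = 9: rhs = 6, matching y values: none (0 points).
  x = 10: rhs = 6, matching y values: none (0 points).
  x = 11: rhs = 15, matching y values: 7, 10 (2 points).
  x = 12: rhs = 5, matching y values: none (0 points).
  x = 13: rhs = 16, matching y values: 4, 13 (2 points).
  x = 14: rhs = 3, matching y values: none (0 points).
  x = 15: rhs = 6, matching y values: none (0 points).
  x = 16: rhs = 14, matching y values: none (0 points).
Total affine count: 17.
Full point count |E(F_17)| = 17 + 1 = 18.
Hasse bound: |18 − (17+1)| = |0| = 0 ≤ 2√17 ≈ 8.2462 ✓.


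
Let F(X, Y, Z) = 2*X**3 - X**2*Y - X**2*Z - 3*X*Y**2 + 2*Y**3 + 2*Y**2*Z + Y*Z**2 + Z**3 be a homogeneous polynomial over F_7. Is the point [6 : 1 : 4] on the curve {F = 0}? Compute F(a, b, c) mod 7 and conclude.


F(6,1,4) ≡ 2 (mod 7); P is NOT on the curve.

Evaluate F(6, 1, 4) term-by-term (mod 7).
  2*X**3 ↦ 2·216·1·1 = 432
  -X**2*Y ↦ -1·36·1·1 = -36
  -X**2*Z ↦ -1·36·1·4 = -144
  -3*X*Y**2 ↦ -3·6·1·1 = -18
  2*Y**3 ↦ 2·1·1·1 = 2
  2*Y**2*Z ↦ 2·1·1·4 = 8
  Y*Z**2 ↦ 1·1·1·16 = 16
  Z**3 ↦ 1·1·1·64 = 64
Sum: F(6, 1, 4) = (432) + (-36) + (-144) + (-18) + (2) + (8) + (16) + (64) = 324.
Reducing mod 7: 324 ≡ 2 (mod 7).
Since F(a, b, c) ≡ 2 ≠ 0 (mod 7), P does NOT lie on the curve.


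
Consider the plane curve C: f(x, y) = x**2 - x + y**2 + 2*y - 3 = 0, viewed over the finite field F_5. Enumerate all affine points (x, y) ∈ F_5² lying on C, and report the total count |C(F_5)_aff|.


Affine F_5-points: {(0, 1), (0, 2), (1, 1), (1, 2)}; count = 4.

For each of the 25 pairs (x, y) ∈ F_5², evaluate f(x, y) mod 5. Record the zeros.
  x = 0: [0↦2, 1↦0, 2↦0, 3↦2, 4↦1]  zeros at y ∈ {1, 2}
  x = 1: [0↦2, 1↦0, 2↦0, 3↦2, 4↦1]  zeros at y ∈ {1, 2}
  x = 2: [0↦4, 1↦2, 2↦2, 3↦4, 4↦3]  zeros at y ∈ ∅
  x = 3: [0↦3, 1↦1, 2↦1, 3↦3, 4↦2]  zeros at y ∈ ∅
  x = 4: [0↦4, 1↦2, 2↦2, 3↦4, 4↦3]  zeros at y ∈ ∅
Collecting zeros: affine points = {(0, 1), (0, 2), (1, 1), (1, 2)}.
Total count |C(F_5)_aff| = 4.


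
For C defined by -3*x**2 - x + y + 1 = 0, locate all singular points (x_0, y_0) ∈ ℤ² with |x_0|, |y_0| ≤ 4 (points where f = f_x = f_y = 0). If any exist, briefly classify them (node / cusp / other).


No singular points in the scanned grid; C is smooth there.

Compute partial derivatives:
  f_x = -6*x - 1.
  f_y = 1.
f_y = 1 is a nonzero constant, so f_y never vanishes: no point (x, y) can satisfy f = f_x = f_y = 0. In particular no (x, y) ∈ {−4, ..., 4}² is singular; the curve is smooth.


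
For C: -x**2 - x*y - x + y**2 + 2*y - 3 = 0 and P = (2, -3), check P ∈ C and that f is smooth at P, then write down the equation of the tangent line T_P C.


Tangent line at P: -2*x - 6*y - 14 = 0.

Step 1: f(2, -3) = 0, so P lies on C.
Step 2: partial derivatives
  f_x(x, y) = -2*x - y - 1, f_y(x, y) = -x + 2*y + 2.
  f_x(P) = -2, f_y(P) = -6 (gradient nonzero, so P is smooth).
Step 3: tangent line at P: -2·(x − 2) + -6·(y − -3) = 0.
Expanding: -2*x - 6*y - 14 = 0.


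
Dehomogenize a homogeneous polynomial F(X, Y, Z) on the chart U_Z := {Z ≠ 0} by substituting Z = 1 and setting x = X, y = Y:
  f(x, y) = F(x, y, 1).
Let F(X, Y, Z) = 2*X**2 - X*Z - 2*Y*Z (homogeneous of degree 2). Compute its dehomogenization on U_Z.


f(x, y) = 2*x**2 - x - 2*y

On U_Z we set Z = 1. Each monomial c·X^i·Y^j·Z^k in F becomes c·x^i·y^j·1^k = c·x^i·y^j.
Substituting Z = 1: F(X, Y, 1) = 2*x**2 - x - 2*y.
Note: deg(f) ≤ deg(F) = 2; strict inequality happens when F is divisible by Z (lost terms).


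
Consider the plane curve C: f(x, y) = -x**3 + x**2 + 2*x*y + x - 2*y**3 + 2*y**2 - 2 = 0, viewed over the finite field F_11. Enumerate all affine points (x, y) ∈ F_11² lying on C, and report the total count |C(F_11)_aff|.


Affine F_11-points: {(0, 9), (2, 1), (3, 1), (3, 5), (3, 6), (4, 4), (5, 8), (6, 0), (6, 3), (6, 9), (7, 1), (8, 2), (8, 8), (10, 8)}; count = 14.

For each of the 121 pairs (x, y) ∈ F_11², evaluate f(x, y) mod 11. Record the zeros.
  x = 0: [0↦9, 1↦9, 2↦1, 3↦6, 4↦1, 5↦7, 6↦1, 7↦4, 8↦4, 9↦0, 10↦2]  zeros at y ∈ {9}
  x = 1: [0↦10, 1↦1, 2↦6, 3↦2, 4↦10, 5↦7, 6↦3, 7↦8, 8↦10, 9↦8, 10↦1]  zeros at y ∈ ∅
  x = 2: [0↦7, 1↦0, 2↦7, 3↦5, 4↦4, 5↦3, 6↦1, 7↦8, 8↦1, 9↦1, 10↦7]  zeros at y ∈ {1}
  x = 3: [0↦5, 1↦0, 2↦9, 3↦9, 4↦10, 5↦0, 6↦0, 7↦9, 8↦4, 9↦6, 10↦3]  zeros at y ∈ {1, 5, 6}
  x = 4: [0↦9, 1↦6, 2↦6, 3↦8, 4↦0, 5↦3, 6↦5, 7↦5, 8↦2, 9↦6, 10↦5]  zeros at y ∈ {4}
  x = 5: [0↦2, 1↦1, 2↦3, 3↦7, 4↦1, 5↦6, 6↦10, 7↦1, 8↦0, 9↦6, 10↦7]  zeros at y ∈ {8}
  x = 6: [0↦0, 1↦1, 2↦5, 3↦0, 4↦7, 5↦3, 6↦9, 7↦2, 8↦3, 9↦0, 10↦3]  zeros at y ∈ {0, 3, 9}
  x = 7: [0↦8, 1↦0, 2↦6, 3↦3, 4↦1, 5↦10, 6↦7, 7↦2, 8↦5, 9↦4, 10↦9]  zeros at y ∈ {1}
  x = 8: [0↦9, 1↦3, 2↦0, 3↦10, 4↦10, 5↦10, 6↦9, 7↦6, 8↦0, 9↦1, 10↦8]  zeros at y ∈ {2, 8}
  x = 9: [0↦8, 1↦4, 2↦3, 3↦4, 4↦6, 5↦8, 6↦9, 7↦8, 8↦4, 9↦7, 10↦5]  zeros at y ∈ ∅
  x = 10: [0↦10, 1↦8, 2↦9, 3↦1, 4↦5, 5↦9, 6↦1, 7↦2, 8↦0, 9↦5, 10↦5]  zeros at y ∈ {8}
Collecting zeros: affine points = {(0, 9), (2, 1), (3, 1), (3, 5), (3, 6), (4, 4), (5, 8), (6, 0), (6, 3), (6, 9), (7, 1), (8, 2), (8, 8), (10, 8)}.
Total count |C(F_11)_aff| = 14.


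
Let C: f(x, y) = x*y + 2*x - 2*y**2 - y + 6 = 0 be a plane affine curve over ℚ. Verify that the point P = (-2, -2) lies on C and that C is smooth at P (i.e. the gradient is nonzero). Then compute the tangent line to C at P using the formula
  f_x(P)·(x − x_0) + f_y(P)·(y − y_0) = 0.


Tangent line at P: 5*y + 10 = 0.

Step 1: f(-2, -2) = 0, so P lies on C.
Step 2: partial derivatives
  f_x(x, y) = y + 2, f_y(x, y) = x - 4*y - 1.
  f_x(P) = 0, f_y(P) = 5 (gradient nonzero, so P is smooth).
Step 3: tangent line at P: 0·(x − -2) + 5·(y − -2) = 0.
Expanding: 5*y + 10 = 0.


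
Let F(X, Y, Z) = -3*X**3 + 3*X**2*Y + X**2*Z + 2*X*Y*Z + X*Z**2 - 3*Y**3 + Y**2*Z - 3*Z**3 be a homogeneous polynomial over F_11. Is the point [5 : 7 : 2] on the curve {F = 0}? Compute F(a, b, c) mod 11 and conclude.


F(5,7,2) ≡ 10 (mod 11); P is NOT on the curve.

Evaluate F(5, 7, 2) term-by-term (mod 11).
  -3*X**3 ↦ -3·125·1·1 = -375
  3*X**2*Y ↦ 3·25·7·1 = 525
  X**2*Z ↦ 1·25·1·2 = 50
  2*X*Y*Z ↦ 2·5·7·2 = 140
  X*Z**2 ↦ 1·5·1·4 = 20
  -3*Y**3 ↦ -3·1·343·1 = -1029
  Y**2*Z ↦ 1·1·49·2 = 98
  -3*Z**3 ↦ -3·1·1·8 = -24
Sum: F(5, 7, 2) = (-375) + (525) + (50) + (140) + (20) + (-1029) + (98) + (-24) = -595.
Reducing mod 11: -595 ≡ 10 (mod 11).
Since F(a, b, c) ≡ 10 ≠ 0 (mod 11), P does NOT lie on the curve.


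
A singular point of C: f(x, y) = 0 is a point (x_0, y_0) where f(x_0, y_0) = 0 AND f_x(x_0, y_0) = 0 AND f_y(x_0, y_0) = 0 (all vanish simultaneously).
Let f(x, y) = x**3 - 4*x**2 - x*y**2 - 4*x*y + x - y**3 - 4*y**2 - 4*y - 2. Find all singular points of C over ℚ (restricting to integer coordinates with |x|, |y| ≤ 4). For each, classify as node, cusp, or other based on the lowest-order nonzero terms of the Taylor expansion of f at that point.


Singular points: {(1, -2)}; classification: node.

Compute partial derivatives:
  f_x = 3*x**2 - 8*x - y**2 - 4*y + 1.
  f_y = -2*x*y - 4*x - 3*y**2 - 8*y - 4.
Scan x_0 ∈ {−4, ..., 4}. For each x_0, f_y(x_0, y) is a polynomial in y; find its integer roots y ∈ {−4, ..., 4}, then test f_x and f at those candidates.
  x = -4: f_y(-4, y) = 12 - 3*y**2; vanishes at y ∈ {-2, 2}. (-4, -2): f_x = 85 ≠ 0; (-4, 2): f_x = 69 ≠ 0.
  x = -3: f_y(-3, y) = -3*y**2 - 2*y + 8; vanishes at y ∈ {-2}. (-3, -2): f_x = 56 ≠ 0.
  x = -2: f_y(-2, y) = -3*y**2 - 4*y + 4; vanishes at y ∈ {-2}. (-2, -2): f_x = 33 ≠ 0.
  x = -1: f_y(-1, y) = -3*y**2 - 6*y; vanishes at y ∈ {-2, 0}. (-1, -2): f_x = 16 ≠ 0; (-1, 0): f_x = 12 ≠ 0.
  x = 0: f_y(0, y) = -3*y**2 - 8*y - 4; vanishes at y ∈ {-2}. (0, -2): f_x = 5 ≠ 0.
  x = 1: f_y(1, y) = -3*y**2 - 10*y - 8; vanishes at y ∈ {-2}. (1, -2): f_x = 0, f = 0 — SINGULAR.
  x = 2: f_y(2, y) = -3*y**2 - 12*y - 12; vanishes at y ∈ {-2}. (2, -2): f_x = 1 ≠ 0.
  x = 3: f_y(3, y) = -3*y**2 - 14*y - 16; vanishes at y ∈ {-2}. (3, -2): f_x = 8 ≠ 0.
  x = 4: f_y(4, y) = -3*y**2 - 16*y - 20; vanishes at y ∈ {-2}. (4, -2): f_x = 21 ≠ 0.
Only singular point on the grid: (1, -2).
Classify: substitute x = 1 + u, y = -2 + v and expand: f = u**3 - u**2 - u*v**2 - v**3 + v**2.
No constant or linear terms (consistent with a singular point). Quadratic part: -u**2 + v**2. Cubic part: u**3 - u*v**2 - v**3.
The quadratic part v**2 - u**2 = (v − u)(v + u) splits into two distinct linear factors, so there are two distinct tangent lines y − -2 = ±(x − 1) — this is a node (ordinary double point).
Classification: node.


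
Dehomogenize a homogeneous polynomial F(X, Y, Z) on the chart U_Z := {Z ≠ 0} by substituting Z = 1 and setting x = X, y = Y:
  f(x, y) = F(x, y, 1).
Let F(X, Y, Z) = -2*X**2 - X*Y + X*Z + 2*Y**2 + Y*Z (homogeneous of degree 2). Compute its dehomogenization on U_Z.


f(x, y) = -2*x**2 - x*y + x + 2*y**2 + y

On U_Z we set Z = 1. Each monomial c·X^i·Y^j·Z^k in F becomes c·x^i·y^j·1^k = c·x^i·y^j.
Substituting Z = 1: F(X, Y, 1) = -2*x**2 - x*y + x + 2*y**2 + y.
Note: deg(f) ≤ deg(F) = 2; strict inequality happens when F is divisible by Z (lost terms).


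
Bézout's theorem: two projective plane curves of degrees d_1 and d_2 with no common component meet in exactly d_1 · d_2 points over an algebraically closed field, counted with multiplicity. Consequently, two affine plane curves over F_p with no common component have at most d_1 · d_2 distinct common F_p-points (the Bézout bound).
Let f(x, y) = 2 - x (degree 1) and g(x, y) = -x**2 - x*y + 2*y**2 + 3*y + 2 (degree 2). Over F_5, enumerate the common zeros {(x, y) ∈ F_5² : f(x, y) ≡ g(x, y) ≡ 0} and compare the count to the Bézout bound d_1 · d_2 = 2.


Common zeros: ∅; count = 0; Bézout bound = 2.

deg(f) = 1, deg(g) = 2, so Bézout bound = 2.
Scan x ∈ F_5. For each x, list the y ∈ F_5 with f(x, y) ≡ 0 and those with g(x, y) ≡ 0 (mod 5); the common zeros in that column are the intersection.
  x = 0: f ≡ 0 at y ∈ ∅; g ≡ 0 at y ∈ ∅; common: ∅.
  x = 1: f ≡ 0 at y ∈ ∅; g ≡ 0 at y ∈ {1, 3}; common: ∅.
  x = 2: f ≡ 0 at y ∈ {0, 1, 2, 3, 4}; g ≡ 0 at y ∈ ∅; common: ∅.
  x = 3: f ≡ 0 at y ∈ ∅; g ≡ 0 at y ∈ {1, 4}; common: ∅.
  x = 4: f ≡ 0 at y ∈ ∅; g ≡ 0 at y ∈ ∅; common: ∅.
Collecting: common zeros = ∅, so the count is 0.
Comparison with the Bézout bound: 0 ≤ 2 = deg(f)·deg(g), as expected for curves with no common component (the affine F_5-count falls short of the bound because intersections may lie at infinity, over extension fields, or carry multiplicity).


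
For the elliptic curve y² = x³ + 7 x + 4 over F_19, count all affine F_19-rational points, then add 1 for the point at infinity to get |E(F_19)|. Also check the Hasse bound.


Affine points = {(0, 2), (0, 17), (2, 8), (2, 11), (4, 1), (4, 18), (7, 4), (7, 15), (9, 6), (9, 13), (11, 5), (11, 14), (12, 7), (12, 12), (15, 8), (15, 11), (17, 1), (17, 18)}; affine count = 18; |E(F_19)| = 19.

Discriminant check: Δ ∝ 4a³ + 27b² = 4·7³ + 27·4² = 4·343 + 27·16 ≡ 18 (mod 19). Nonzero ⇒ E is nonsingular.
For each x ∈ F_19, compute rhs = x³ + 7·x + 4 mod 19, then count y ∈ F_19 with y² ≡ rhs.
  x = 0: rhs = 4, matching y values: 2, 17 (2 points).
  x = 1: rhs = 12, matching y values: none (0 points).
  x = 2: rhs = 7, matching y values: 8, 11 (2 points).
  x = 3: rhs = 14, matching y values: none (0 points).
  x = 4: rhs = 1, matching y values: 1, 18 (2 points).
  x = 5: rhs = 12, matching y values: none (0 points).
  x = 6: rhs = 15, matching y values: none (0 points).
  x = 7: rhs = 16, matching y values: 4, 15 (2 points).
  x = 8: rhs = 2, matching y values: none (0 points).
  x = 9: rhs = 17, matching y values: 6, 13 (2 points).
  x = 10: rhs = 10, matching y values: none (0 points).
  x = 11: rhs = 6, matching y values: 5, 14 (2 points).
  x = 12: rhs = 11, matching y values: 7, 12 (2 points).
  x = 13: rhs = 12, matching y values: none (0 points).
  x = 14: rhs = 15, matching y values: none (0 points).
  x = 15: rhs = 7, matching y values: 8, 11 (2 points).
  x = 16: rhs = 13, matching y values: none (0 points).
  x = 17: rhs = 1, matching y values: 1, 18 (2 points).
  x = 18: rhs = 15, matching y values: none (0 points).
Total affine count: 18.
Full point count |E(F_19)| = 18 + 1 = 19.
Hasse bound: |19 − (19+1)| = |-1| = 1 ≤ 2√19 ≈ 8.7178 ✓.


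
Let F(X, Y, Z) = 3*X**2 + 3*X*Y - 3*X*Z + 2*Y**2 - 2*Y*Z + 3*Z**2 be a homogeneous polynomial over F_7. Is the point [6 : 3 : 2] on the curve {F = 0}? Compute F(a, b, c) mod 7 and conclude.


F(6,3,2) ≡ 4 (mod 7); P is NOT on the curve.

Evaluate F(6, 3, 2) term-by-term (mod 7).
  3*X**2 ↦ 3·36·1·1 = 108
  3*X*Y ↦ 3·6·3·1 = 54
  -3*X*Z ↦ -3·6·1·2 = -36
  2*Y**2 ↦ 2·1·9·1 = 18
  -2*Y*Z ↦ -2·1·3·2 = -12
  3*Z**2 ↦ 3·1·1·4 = 12
Sum: F(6, 3, 2) = (108) + (54) + (-36) + (18) + (-12) + (12) = 144.
Reducing mod 7: 144 ≡ 4 (mod 7).
Since F(a, b, c) ≡ 4 ≠ 0 (mod 7), P does NOT lie on the curve.


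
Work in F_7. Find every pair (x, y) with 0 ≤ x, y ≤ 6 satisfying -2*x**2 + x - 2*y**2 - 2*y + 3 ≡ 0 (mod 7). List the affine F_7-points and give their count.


Affine F_7-points: {(0, 3), (2, 1), (2, 5), (4, 3), (5, 0), (5, 6), (6, 0), (6, 6)}; count = 8.

For each of the 49 pairs (x, y) ∈ F_7², evaluate f(x, y) mod 7. Record the zeros.
  x = 0: [0↦3, 1↦6, 2↦5, 3↦0, 4↦5, 5↦6, 6↦3]  zeros at y ∈ {3}
  x = 1: [0↦2, 1↦5, 2↦4, 3↦6, 4↦4, 5↦5, 6↦2]  zeros at y ∈ ∅
  x = 2: [0↦4, 1↦0, 2↦6, 3↦1, 4↦6, 5↦0, 6↦4]  zeros at y ∈ {1, 5}
  x = 3: [0↦2, 1↦5, 2↦4, 3↦6, 4↦4, 5↦5, 6↦2]  zeros at y ∈ ∅
  x = 4: [0↦3, 1↦6, 2↦5, 3↦0, 4↦5, 5↦6, 6↦3]  zeros at y ∈ {3}
  x = 5: [0↦0, 1↦3, 2↦2, 3↦4, 4↦2, 5↦3, 6↦0]  zeros at y ∈ {0, 6}
  x = 6: [0↦0, 1↦3, 2↦2, 3↦4, 4↦2, 5↦3, 6↦0]  zeros at y ∈ {0, 6}
Collecting zeros: affine points = {(0, 3), (2, 1), (2, 5), (4, 3), (5, 0), (5, 6), (6, 0), (6, 6)}.
Total count |C(F_7)_aff| = 8.


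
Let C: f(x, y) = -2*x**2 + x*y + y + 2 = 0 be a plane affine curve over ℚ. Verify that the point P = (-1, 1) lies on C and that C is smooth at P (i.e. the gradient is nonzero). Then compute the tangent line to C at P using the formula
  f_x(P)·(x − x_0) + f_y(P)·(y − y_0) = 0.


Tangent line at P: 5*x + 5 = 0.

Step 1: f(-1, 1) = 0, so P lies on C.
Step 2: partial derivatives
  f_x(x, y) = -4*x + y, f_y(x, y) = x + 1.
  f_x(P) = 5, f_y(P) = 0 (gradient nonzero, so P is smooth).
Step 3: tangent line at P: 5·(x − -1) + 0·(y − 1) = 0.
Expanding: 5*x + 5 = 0.


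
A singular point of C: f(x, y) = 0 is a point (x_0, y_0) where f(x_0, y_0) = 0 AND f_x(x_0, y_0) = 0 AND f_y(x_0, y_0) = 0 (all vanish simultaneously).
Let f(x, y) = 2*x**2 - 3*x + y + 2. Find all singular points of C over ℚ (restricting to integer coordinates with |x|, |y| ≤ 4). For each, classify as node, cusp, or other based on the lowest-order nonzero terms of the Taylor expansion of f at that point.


No singular points in the scanned grid; C is smooth there.

Compute partial derivatives:
  f_x = 4*x - 3.
  f_y = 1.
f_y = 1 is a nonzero constant, so f_y never vanishes: no point (x, y) can satisfy f = f_x = f_y = 0. In particular no (x, y) ∈ {−4, ..., 4}² is singular; the curve is smooth.


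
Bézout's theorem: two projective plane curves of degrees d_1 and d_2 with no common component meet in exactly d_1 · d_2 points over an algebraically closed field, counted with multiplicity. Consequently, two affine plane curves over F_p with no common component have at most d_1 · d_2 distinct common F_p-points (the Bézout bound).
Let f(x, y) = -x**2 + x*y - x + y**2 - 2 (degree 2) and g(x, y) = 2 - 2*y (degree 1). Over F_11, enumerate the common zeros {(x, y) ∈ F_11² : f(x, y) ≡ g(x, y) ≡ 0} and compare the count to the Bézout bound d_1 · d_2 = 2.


Common zeros: ∅; count = 0; Bézout bound = 2.

deg(f) = 2, deg(g) = 1, so Bézout bound = 2.
Scan x ∈ F_11. For each x, list the y ∈ F_11 with f(x, y) ≡ 0 and those with g(x, y) ≡ 0 (mod 11); the common zeros in that column are the intersection.
  x = 0: f ≡ 0 at y ∈ ∅; g ≡ 0 at y ∈ {1}; common: ∅.
  x = 1: f ≡ 0 at y ∈ ∅; g ≡ 0 at y ∈ {1}; common: ∅.
  x = 2: f ≡ 0 at y ∈ {2, 7}; g ≡ 0 at y ∈ {1}; common: ∅.
  x = 3: f ≡ 0 at y ∈ ∅; g ≡ 0 at y ∈ {1}; common: ∅.
  x = 4: f ≡ 0 at y ∈ {0, 7}; g ≡ 0 at y ∈ {1}; common: ∅.
  x = 5: f ≡ 0 at y ∈ ∅; g ≡ 0 at y ∈ {1}; common: ∅.
  x = 6: f ≡ 0 at y ∈ {0, 5}; g ≡ 0 at y ∈ {1}; common: ∅.
  x = 7: f ≡ 0 at y ∈ ∅; g ≡ 0 at y ∈ {1}; common: ∅.
  x = 8: f ≡ 0 at y ∈ ∅; g ≡ 0 at y ∈ {1}; common: ∅.
  x = 9: f ≡ 0 at y ∈ {5, 8}; g ≡ 0 at y ∈ {1}; common: ∅.
  x = 10: f ≡ 0 at y ∈ {2, 10}; g ≡ 0 at y ∈ {1}; common: ∅.
Collecting: common zeros = ∅, so the count is 0.
Comparison with the Bézout bound: 0 ≤ 2 = deg(f)·deg(g), as expected for curves with no common component (the affine F_11-count falls short of the bound because intersections may lie at infinity, over extension fields, or carry multiplicity).


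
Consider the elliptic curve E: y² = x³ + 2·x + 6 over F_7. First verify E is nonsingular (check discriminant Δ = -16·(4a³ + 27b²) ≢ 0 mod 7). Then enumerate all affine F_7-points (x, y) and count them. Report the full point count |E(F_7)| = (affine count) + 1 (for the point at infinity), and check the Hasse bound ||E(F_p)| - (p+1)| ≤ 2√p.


Affine points = {(1, 3), (1, 4), (2, 2), (2, 5), (3, 2), (3, 5), (4, 1), (4, 6), (5, 1), (5, 6)}; affine count = 10; |E(F_7)| = 11.

Discriminant check: Δ ∝ 4a³ + 27b² = 4·2³ + 27·6² = 4·8 + 27·36 ≡ 3 (mod 7). Nonzero ⇒ E is nonsingular.
For each x ∈ F_7, compute rhs = x³ + 2·x + 6 mod 7, then count y ∈ F_7 with y² ≡ rhs.
  x = 0: rhs = 6, matching y values: none (0 points).
  x = 1: rhs = 2, matching y values: 3, 4 (2 points).
  x = 2: rhs = 4, matching y values: 2, 5 (2 points).
  x = 3: rhs = 4, matching y values: 2, 5 (2 points).
  x = 4: rhs = 1, matching y values: 1, 6 (2 points).
  x = 5: rhs = 1, matching y values: 1, 6 (2 points).
  x = 6: rhs = 3, matching y values: none (0 points).
Total affine count: 10.
Full point count |E(F_7)| = 10 + 1 = 11.
Hasse bound: |11 − (7+1)| = |3| = 3 ≤ 2√7 ≈ 5.2915 ✓.


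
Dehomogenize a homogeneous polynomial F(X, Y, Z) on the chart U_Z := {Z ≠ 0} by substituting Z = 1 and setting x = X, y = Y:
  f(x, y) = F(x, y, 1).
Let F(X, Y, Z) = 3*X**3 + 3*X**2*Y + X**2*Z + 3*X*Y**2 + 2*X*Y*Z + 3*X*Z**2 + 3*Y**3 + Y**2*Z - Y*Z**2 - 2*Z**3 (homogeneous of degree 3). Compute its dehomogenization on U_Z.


f(x, y) = 3*x**3 + 3*x**2*y + x**2 + 3*x*y**2 + 2*x*y + 3*x + 3*y**3 + y**2 - y - 2

On U_Z we set Z = 1. Each monomial c·X^i·Y^j·Z^k in F becomes c·x^i·y^j·1^k = c·x^i·y^j.
Substituting Z = 1: F(X, Y, 1) = 3*x**3 + 3*x**2*y + x**2 + 3*x*y**2 + 2*x*y + 3*x + 3*y**3 + y**2 - y - 2.
Note: deg(f) ≤ deg(F) = 3; strict inequality happens when F is divisible by Z (lost terms).


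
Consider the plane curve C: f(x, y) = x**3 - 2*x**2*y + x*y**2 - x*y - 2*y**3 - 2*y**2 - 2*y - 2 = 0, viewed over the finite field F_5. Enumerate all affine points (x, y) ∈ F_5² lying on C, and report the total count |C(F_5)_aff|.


Affine F_5-points: {(0, 2), (0, 3), (0, 4), (1, 4), (2, 4), (3, 0)}; count = 6.

For each of the 25 pairs (x, y) ∈ F_5², evaluate f(x, y) mod 5. Record the zeros.
  x = 0: [0↦3, 1↦2, 2↦0, 3↦0, 4↦0]  zeros at y ∈ {2, 3, 4}
  x = 1: [0↦4, 1↦1, 2↦4, 3↦1, 4↦0]  zeros at y ∈ {4}
  x = 2: [0↦1, 1↦2, 2↦1, 3↦1, 4↦0]  zeros at y ∈ {4}
  x = 3: [0↦0, 1↦1, 2↦2, 3↦1, 4↦1]  zeros at y ∈ {0}
  x = 4: [0↦2, 1↦4, 2↦3, 3↦2, 4↦4]  zeros at y ∈ ∅
Collecting zeros: affine points = {(0, 2), (0, 3), (0, 4), (1, 4), (2, 4), (3, 0)}.
Total count |C(F_5)_aff| = 6.


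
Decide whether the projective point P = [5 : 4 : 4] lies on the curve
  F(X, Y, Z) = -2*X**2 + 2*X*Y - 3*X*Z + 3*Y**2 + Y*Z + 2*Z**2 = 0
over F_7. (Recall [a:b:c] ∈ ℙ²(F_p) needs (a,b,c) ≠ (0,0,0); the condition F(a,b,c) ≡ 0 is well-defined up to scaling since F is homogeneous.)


F(5,4,4) ≡ 5 (mod 7); P is NOT on the curve.

Evaluate F(5, 4, 4) term-by-term (mod 7).
  -2*X**2 ↦ -2·25·1·1 = -50
  2*X*Y ↦ 2·5·4·1 = 40
  -3*X*Z ↦ -3·5·1·4 = -60
  3*Y**2 ↦ 3·1·16·1 = 48
  Y*Z ↦ 1·1·4·4 = 16
  2*Z**2 ↦ 2·1·1·16 = 32
Sum: F(5, 4, 4) = (-50) + (40) + (-60) + (48) + (16) + (32) = 26.
Reducing mod 7: 26 ≡ 5 (mod 7).
Since F(a, b, c) ≡ 5 ≠ 0 (mod 7), P does NOT lie on the curve.


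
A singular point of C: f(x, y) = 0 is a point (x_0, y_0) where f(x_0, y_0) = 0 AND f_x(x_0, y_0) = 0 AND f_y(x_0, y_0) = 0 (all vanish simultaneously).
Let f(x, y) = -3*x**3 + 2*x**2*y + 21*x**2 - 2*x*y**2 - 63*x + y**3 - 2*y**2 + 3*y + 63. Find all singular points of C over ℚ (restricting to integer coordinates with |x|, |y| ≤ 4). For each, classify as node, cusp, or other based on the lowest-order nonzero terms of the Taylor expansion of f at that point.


Singular points: {(3, 3)}; classification: cusp.

Compute partial derivatives:
  f_x = -9*x**2 + 4*x*y + 42*x - 2*y**2 - 63.
  f_y = 2*x**2 - 4*x*y + 3*y**2 - 4*y + 3.
Scan x_0 ∈ {−4, ..., 4}. For each x_0, f_y(x_0, y) is a polynomial in y; find its integer roots y ∈ {−4, ..., 4}, then test f_x and f at those candidates.
  x = -4: f_y(-4, y) = 3*y**2 + 12*y + 35; no integer root y with |y| ≤ 4.
  x = -3: f_y(-3, y) = 3*y**2 + 8*y + 21; no integer root y with |y| ≤ 4.
  x = -2: f_y(-2, y) = 3*y**2 + 4*y + 11; no integer root y with |y| ≤ 4.
  x = -1: f_y(-1, y) = 3*y**2 + 5; no integer root y with |y| ≤ 4.
  x = 0: f_y(0, y) = 3*y**2 - 4*y + 3; no integer root y with |y| ≤ 4.
  x = 1: f_y(1, y) = 3*y**2 - 8*y + 5; vanishes at y ∈ {1}. (1, 1): f_x = -28 ≠ 0.
  x = 2: f_y(2, y) = 3*y**2 - 12*y + 11; no integer root y with |y| ≤ 4.
  x = 3: f_y(3, y) = 3*y**2 - 16*y + 21; vanishes at y ∈ {3}. (3, 3): f_x = 0, f = 0 — SINGULAR.
  x = 4: f_y(4, y) = 3*y**2 - 20*y + 35; no integer root y with |y| ≤ 4.
Only singular point on the grid: (3, 3).
Classify: substitute x = 3 + u, y = 3 + v and expand: f = -3*u**3 + 2*u**2*v - 2*u*v**2 + v**3 + v**2.
No constant or linear terms (consistent with a singular point). Quadratic part: v**2. Cubic part: -3*u**3 + 2*u**2*v - 2*u*v**2 + v**3.
The quadratic part v**2 is a perfect square, so there is a single (double) tangent line v = 0, i.e. y = 3. Restricting the cubic part to that line (v = 0) leaves -3*u**3 ≠ 0, so f is not divisible by v and the branch is v² ≈ 3*u**3 to lowest order — this is a cusp.
Classification: cusp.


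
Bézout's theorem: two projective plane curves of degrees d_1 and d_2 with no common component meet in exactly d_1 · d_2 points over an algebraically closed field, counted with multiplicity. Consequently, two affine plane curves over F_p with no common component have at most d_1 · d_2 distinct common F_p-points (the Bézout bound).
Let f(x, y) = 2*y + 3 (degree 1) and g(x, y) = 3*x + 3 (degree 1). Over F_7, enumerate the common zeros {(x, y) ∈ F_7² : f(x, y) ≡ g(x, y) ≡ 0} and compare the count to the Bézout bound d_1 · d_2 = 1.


Common zeros: {(6, 2)}; count = 1; Bézout bound = 1.

deg(f) = 1, deg(g) = 1, so Bézout bound = 1.
Scan x ∈ F_7. For each x, list the y ∈ F_7 with f(x, y) ≡ 0 and those with g(x, y) ≡ 0 (mod 7); the common zeros in that column are the intersection.
  x = 0: f ≡ 0 at y ∈ {2}; g ≡ 0 at y ∈ ∅; common: ∅.
  x = 1: f ≡ 0 at y ∈ {2}; g ≡ 0 at y ∈ ∅; common: ∅.
  x = 2: f ≡ 0 at y ∈ {2}; g ≡ 0 at y ∈ ∅; common: ∅.
  x = 3: f ≡ 0 at y ∈ {2}; g ≡ 0 at y ∈ ∅; common: ∅.
  x = 4: f ≡ 0 at y ∈ {2}; g ≡ 0 at y ∈ ∅; common: ∅.
  x = 5: f ≡ 0 at y ∈ {2}; g ≡ 0 at y ∈ ∅; common: ∅.
  x = 6: f ≡ 0 at y ∈ {2}; g ≡ 0 at y ∈ {0, 1, 2, 3, 4, 5, 6}; common: {2}.
Collecting: common zeros = {(6, 2)}, so the count is 1.
Comparison with the Bézout bound: 1 ≤ 1 = deg(f)·deg(g), as expected for curves with no common component (the bound is attained).


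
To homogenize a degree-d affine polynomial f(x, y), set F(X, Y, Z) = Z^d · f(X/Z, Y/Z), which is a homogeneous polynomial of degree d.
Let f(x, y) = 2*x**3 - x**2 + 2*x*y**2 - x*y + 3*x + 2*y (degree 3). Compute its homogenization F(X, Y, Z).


F(X, Y, Z) = 2*X**3 - X**2*Z + 2*X*Y**2 - X*Y*Z + 3*X*Z**2 + 2*Y*Z**2

deg(f) = 3.
Substitute x = X/Z, y = Y/Z into f, then multiply by Z^3.
  monomial 2·x^3·y^0 ↦ 2·X^3·Y^0·Z^0.
  monomial -1·x^2·y^0 ↦ -1·X^2·Y^0·Z^1.
  monomial 2·x^1·y^2 ↦ 2·X^1·Y^2·Z^0.
  monomial -1·x^1·y^1 ↦ -1·X^1·Y^1·Z^1.
  monomial 3·x^1·y^0 ↦ 3·X^1·Y^0·Z^2.
  monomial 2·x^0·y^1 ↦ 2·X^0·Y^1·Z^2.
Collecting: F(X, Y, Z) = 2*X**3 - X**2*Z + 2*X*Y**2 - X*Y*Z + 3*X*Z**2 + 2*Y*Z**2.
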